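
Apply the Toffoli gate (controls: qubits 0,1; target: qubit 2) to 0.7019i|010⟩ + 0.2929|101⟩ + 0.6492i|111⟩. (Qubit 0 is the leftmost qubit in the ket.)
0.7019i|010⟩ + 0.2929|101⟩ + 0.6492i|110⟩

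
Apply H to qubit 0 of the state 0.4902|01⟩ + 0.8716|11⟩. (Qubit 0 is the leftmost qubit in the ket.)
0.9629|01⟩ - 0.2697|11⟩

H on qubit 0 mixes each pair of kets that differ only in qubit 0: amplitudes (a, b) of (|…0…⟩, |…1…⟩) become ((a + b)/√2, (a − b)/√2). Kets absent from the input have amplitude 0.
(|01⟩, |11⟩): (a, b) = (0.4902, 0.8716) → (0.9629, -0.2697)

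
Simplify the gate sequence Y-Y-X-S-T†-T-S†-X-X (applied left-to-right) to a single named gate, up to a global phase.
X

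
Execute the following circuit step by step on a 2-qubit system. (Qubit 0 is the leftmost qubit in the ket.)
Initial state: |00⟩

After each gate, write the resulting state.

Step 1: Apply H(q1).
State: 1/√2|00⟩ + 1/√2|01⟩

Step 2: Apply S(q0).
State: 1/√2|00⟩ + 1/√2|01⟩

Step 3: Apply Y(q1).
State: -(1/√2)i|00⟩ + (1/√2)i|01⟩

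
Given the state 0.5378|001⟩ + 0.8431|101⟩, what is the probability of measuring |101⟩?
0.7108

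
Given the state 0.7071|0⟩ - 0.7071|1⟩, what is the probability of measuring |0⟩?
0.5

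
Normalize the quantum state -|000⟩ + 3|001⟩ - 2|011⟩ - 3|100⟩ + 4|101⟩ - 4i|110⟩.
-0.1348|000⟩ + 0.4045|001⟩ - 0.2697|011⟩ - 0.4045|100⟩ + 0.5394|101⟩ - 0.5394i|110⟩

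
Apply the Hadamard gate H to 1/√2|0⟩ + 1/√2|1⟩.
|0⟩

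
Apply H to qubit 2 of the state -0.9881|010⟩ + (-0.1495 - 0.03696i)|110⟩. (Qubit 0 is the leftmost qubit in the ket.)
-0.6987|010⟩ - 0.6987|011⟩ + (-0.1057 - 0.02613i)|110⟩ + (-0.1057 - 0.02613i)|111⟩

H on qubit 2 mixes each pair of kets that differ only in qubit 2: amplitudes (a, b) of (|…0…⟩, |…1…⟩) become ((a + b)/√2, (a − b)/√2). Kets absent from the input have amplitude 0.
(|010⟩, |011⟩): (a, b) = (-0.9881, 0) → (-0.6987, -0.6987)
(|110⟩, |111⟩): (a, b) = ((-0.1495 - 0.03696i), 0) → ((-0.1057 - 0.02613i), (-0.1057 - 0.02613i))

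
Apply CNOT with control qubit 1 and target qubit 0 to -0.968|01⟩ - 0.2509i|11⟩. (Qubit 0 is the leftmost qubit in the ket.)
-0.2509i|01⟩ - 0.968|11⟩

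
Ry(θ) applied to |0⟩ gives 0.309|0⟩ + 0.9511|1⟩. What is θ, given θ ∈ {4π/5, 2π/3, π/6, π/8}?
4π/5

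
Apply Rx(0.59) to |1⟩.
-0.2907i|0⟩ + 0.9568|1⟩

Rx(0.59) = [[cos(θ/2), −i·sin(θ/2)], [−i·sin(θ/2), cos(θ/2)]]; θ = 0.59, cos(θ/2) ≈ 0.956802, sin(θ/2) ≈ 0.29074.
With a = amp(|0⟩) = 0 and b = amp(|1⟩) = 1:
new amp(|0⟩) = (0.956802)·a + (-0.29074i)·b = -0.2907i
new amp(|1⟩) = (-0.29074i)·a + (0.956802)·b = 0.9568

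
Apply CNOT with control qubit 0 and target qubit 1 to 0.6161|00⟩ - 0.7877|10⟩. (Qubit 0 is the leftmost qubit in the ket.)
0.6161|00⟩ - 0.7877|11⟩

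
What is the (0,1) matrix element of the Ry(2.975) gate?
-0.9965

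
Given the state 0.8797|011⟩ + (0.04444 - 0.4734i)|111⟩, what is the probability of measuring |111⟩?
0.2261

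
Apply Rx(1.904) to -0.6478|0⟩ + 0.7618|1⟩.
(-0.3758 - 0.6205i)|0⟩ + (0.4419 + 0.5277i)|1⟩

Rx(1.904) = [[cos(θ/2), −i·sin(θ/2)], [−i·sin(θ/2), cos(θ/2)]]; θ = 1.904, cos(θ/2) ≈ 0.580055, sin(θ/2) ≈ 0.814577.
With a = amp(|0⟩) = -0.6478 and b = amp(|1⟩) = 0.7618:
new amp(|0⟩) = (0.580055)·a + (-0.814577i)·b = (-0.3758 - 0.6205i)
new amp(|1⟩) = (-0.814577i)·a + (0.580055)·b = (0.4419 + 0.5277i)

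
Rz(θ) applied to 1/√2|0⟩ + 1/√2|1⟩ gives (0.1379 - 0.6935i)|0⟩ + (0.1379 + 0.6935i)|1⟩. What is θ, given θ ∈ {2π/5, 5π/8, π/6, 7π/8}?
7π/8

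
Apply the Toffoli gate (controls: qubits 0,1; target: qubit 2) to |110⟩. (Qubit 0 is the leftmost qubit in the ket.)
|111⟩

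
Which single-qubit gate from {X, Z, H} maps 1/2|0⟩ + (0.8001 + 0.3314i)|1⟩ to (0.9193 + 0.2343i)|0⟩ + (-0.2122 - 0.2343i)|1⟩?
H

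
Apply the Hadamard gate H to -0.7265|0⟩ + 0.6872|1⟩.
-0.02779|0⟩ - 0.9996|1⟩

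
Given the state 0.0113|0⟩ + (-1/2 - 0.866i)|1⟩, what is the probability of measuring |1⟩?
1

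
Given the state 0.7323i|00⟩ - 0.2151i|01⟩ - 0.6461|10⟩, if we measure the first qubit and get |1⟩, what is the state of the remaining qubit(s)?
-|0⟩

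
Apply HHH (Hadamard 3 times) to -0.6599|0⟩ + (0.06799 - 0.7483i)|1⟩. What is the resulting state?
(-0.4185 - 0.5291i)|0⟩ + (-0.5147 + 0.5291i)|1⟩

H² = I, so H^3 = H: a single Hadamard. With (a, b) = (-0.6599, (0.06799 - 0.7483i)), H gives ((a + b)/√2, (a − b)/√2) = ((-0.4185 - 0.5291i), (-0.5147 + 0.5291i)).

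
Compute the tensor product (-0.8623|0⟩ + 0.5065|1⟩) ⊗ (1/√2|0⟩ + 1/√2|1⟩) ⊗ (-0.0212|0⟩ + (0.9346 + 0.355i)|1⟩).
0.01293|000⟩ + (-0.5699 - 0.2165i)|001⟩ + 0.01293|010⟩ + (-0.5699 - 0.2165i)|011⟩ - 0.007593|100⟩ + (0.3347 + 0.1271i)|101⟩ - 0.007593|110⟩ + (0.3347 + 0.1271i)|111⟩

amp(|b₁b₂…⟩) = product of the factor amplitudes for bits b₁, b₂, …; only kets whose every factor amplitude is nonzero survive.
|000⟩: (-0.8623)(1/√2)(-0.0212) = 0.01293
|001⟩: (-0.8623)(1/√2)(0.9346 + 0.355i) = (-0.5699 - 0.2165i)
|010⟩: (-0.8623)(1/√2)(-0.0212) = 0.01293
|011⟩: (-0.8623)(1/√2)(0.9346 + 0.355i) = (-0.5699 - 0.2165i)
|100⟩: (0.5065)(1/√2)(-0.0212) = -0.007593
|101⟩: (0.5065)(1/√2)(0.9346 + 0.355i) = (0.3347 + 0.1271i)
|110⟩: (0.5065)(1/√2)(-0.0212) = -0.007593
|111⟩: (0.5065)(1/√2)(0.9346 + 0.355i) = (0.3347 + 0.1271i)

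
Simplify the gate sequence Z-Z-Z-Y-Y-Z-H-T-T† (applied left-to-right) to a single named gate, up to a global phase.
H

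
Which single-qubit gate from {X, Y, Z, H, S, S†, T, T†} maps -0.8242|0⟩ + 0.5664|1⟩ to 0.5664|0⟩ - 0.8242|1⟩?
X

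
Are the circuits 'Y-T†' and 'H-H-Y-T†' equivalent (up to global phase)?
Yes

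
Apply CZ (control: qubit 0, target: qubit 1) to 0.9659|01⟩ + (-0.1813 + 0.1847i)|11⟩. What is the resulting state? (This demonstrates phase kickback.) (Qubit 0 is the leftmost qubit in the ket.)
0.9659|01⟩ + (0.1813 - 0.1847i)|11⟩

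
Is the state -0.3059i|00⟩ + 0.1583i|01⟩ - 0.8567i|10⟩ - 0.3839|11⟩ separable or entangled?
Entangled

Writing the state as a|00⟩ + b|01⟩ + c|10⟩ + d|11⟩, it is a product state iff ad − bc = 0.
Here (a, b, c, d) = (-0.3059i, 0.1583i, -0.8567i, -0.3839): ad − bc = (-0.3059i)(-0.3839) − (0.1583i)(-0.8567i) = (-0.1356 + 0.1174i) ≠ 0, so the state is entangled.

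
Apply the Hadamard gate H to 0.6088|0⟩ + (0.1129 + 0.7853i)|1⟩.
(0.5103 + 0.5553i)|0⟩ + (0.3507 - 0.5553i)|1⟩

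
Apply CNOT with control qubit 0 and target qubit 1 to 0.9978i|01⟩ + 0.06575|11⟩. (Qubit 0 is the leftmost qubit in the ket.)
0.9978i|01⟩ + 0.06575|10⟩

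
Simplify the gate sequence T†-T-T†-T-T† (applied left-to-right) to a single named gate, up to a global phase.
T†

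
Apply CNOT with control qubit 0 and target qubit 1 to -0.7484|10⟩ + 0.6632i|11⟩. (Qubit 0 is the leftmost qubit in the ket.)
0.6632i|10⟩ - 0.7484|11⟩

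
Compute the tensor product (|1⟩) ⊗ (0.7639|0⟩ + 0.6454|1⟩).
0.7639|10⟩ + 0.6454|11⟩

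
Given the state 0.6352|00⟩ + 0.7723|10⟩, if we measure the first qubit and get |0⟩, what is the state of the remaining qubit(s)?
|0⟩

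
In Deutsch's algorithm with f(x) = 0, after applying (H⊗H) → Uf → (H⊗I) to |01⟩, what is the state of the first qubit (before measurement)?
|0⟩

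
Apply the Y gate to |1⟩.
-i|0⟩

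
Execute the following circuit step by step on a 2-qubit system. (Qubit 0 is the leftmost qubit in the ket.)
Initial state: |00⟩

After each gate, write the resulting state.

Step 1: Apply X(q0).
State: |10⟩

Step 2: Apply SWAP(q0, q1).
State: |01⟩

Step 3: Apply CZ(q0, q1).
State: |01⟩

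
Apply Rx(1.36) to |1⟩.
-0.6288i|0⟩ + 0.7776|1⟩

Rx(1.36) = [[cos(θ/2), −i·sin(θ/2)], [−i·sin(θ/2), cos(θ/2)]]; θ = 1.36, cos(θ/2) ≈ 0.777573, sin(θ/2) ≈ 0.628793.
With a = amp(|0⟩) = 0 and b = amp(|1⟩) = 1:
new amp(|0⟩) = (0.777573)·a + (-0.628793i)·b = -0.6288i
new amp(|1⟩) = (-0.628793i)·a + (0.777573)·b = 0.7776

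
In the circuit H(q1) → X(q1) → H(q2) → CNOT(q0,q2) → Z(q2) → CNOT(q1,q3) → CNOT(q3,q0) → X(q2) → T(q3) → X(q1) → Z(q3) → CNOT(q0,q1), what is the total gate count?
12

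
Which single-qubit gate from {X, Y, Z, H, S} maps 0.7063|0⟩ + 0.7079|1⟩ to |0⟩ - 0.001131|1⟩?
H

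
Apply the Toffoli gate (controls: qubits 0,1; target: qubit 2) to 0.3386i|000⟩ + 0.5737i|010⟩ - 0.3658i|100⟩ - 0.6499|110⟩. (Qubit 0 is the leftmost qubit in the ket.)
0.3386i|000⟩ + 0.5737i|010⟩ - 0.3658i|100⟩ - 0.6499|111⟩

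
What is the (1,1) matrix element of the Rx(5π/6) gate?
0.2588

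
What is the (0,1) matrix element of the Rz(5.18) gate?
0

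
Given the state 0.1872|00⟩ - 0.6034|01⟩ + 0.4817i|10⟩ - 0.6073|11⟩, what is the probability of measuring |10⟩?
0.232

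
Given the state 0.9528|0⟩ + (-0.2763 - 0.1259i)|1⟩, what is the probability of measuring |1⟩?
0.09219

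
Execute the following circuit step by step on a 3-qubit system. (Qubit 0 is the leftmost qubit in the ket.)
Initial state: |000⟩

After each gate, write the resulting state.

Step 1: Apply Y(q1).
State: i|010⟩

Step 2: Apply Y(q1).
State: |000⟩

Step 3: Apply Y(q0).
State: i|100⟩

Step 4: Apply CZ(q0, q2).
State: i|100⟩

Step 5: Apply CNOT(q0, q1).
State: i|110⟩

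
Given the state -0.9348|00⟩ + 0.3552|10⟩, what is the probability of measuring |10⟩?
0.1262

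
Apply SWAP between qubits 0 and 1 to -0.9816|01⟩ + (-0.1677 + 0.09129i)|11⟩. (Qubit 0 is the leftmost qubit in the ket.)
-0.9816|10⟩ + (-0.1677 + 0.09129i)|11⟩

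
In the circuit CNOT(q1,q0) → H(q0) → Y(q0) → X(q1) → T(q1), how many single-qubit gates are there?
4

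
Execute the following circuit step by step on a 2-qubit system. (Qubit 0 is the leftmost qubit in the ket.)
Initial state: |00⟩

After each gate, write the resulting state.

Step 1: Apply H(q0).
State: 1/√2|00⟩ + 1/√2|10⟩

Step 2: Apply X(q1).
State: 1/√2|01⟩ + 1/√2|11⟩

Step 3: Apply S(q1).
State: (1/√2)i|01⟩ + (1/√2)i|11⟩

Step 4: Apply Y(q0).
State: 1/√2|01⟩ - 1/√2|11⟩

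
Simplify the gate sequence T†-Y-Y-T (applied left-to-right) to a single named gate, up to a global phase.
I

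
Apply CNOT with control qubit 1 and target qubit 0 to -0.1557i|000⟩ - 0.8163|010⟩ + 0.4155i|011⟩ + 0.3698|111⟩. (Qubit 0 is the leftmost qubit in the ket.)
-0.1557i|000⟩ + 0.3698|011⟩ - 0.8163|110⟩ + 0.4155i|111⟩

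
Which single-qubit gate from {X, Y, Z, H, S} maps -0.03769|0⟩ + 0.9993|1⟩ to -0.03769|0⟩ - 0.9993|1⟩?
Z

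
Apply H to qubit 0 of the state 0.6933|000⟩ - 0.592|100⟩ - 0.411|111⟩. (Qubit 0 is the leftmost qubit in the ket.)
0.07163|000⟩ - 0.2906|011⟩ + 0.9088|100⟩ + 0.2906|111⟩

H on qubit 0 mixes each pair of kets that differ only in qubit 0: amplitudes (a, b) of (|…0…⟩, |…1…⟩) become ((a + b)/√2, (a − b)/√2). Kets absent from the input have amplitude 0.
(|000⟩, |100⟩): (a, b) = (0.6933, -0.592) → (0.07163, 0.9088)
(|011⟩, |111⟩): (a, b) = (0, -0.411) → (-0.2906, 0.2906)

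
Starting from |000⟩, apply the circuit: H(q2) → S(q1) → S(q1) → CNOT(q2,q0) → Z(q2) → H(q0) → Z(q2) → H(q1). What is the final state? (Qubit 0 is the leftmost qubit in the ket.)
1/√8|000⟩ + 1/√8|001⟩ + 1/√8|010⟩ + 1/√8|011⟩ + 1/√8|100⟩ - 1/√8|101⟩ + 1/√8|110⟩ - 1/√8|111⟩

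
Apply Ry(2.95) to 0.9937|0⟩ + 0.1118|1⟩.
-0.01624|0⟩ + 0.9998|1⟩

Ry(2.95) = [[cos(θ/2), −sin(θ/2)], [sin(θ/2), cos(θ/2)]]; θ = 2.95, cos(θ/2) ≈ 0.0956499, sin(θ/2) ≈ 0.995415.
With a = amp(|0⟩) = 0.9937 and b = amp(|1⟩) = 0.1118:
new amp(|0⟩) = (0.0956499)·a + (-0.995415)·b = -0.01624
new amp(|1⟩) = (0.995415)·a + (0.0956499)·b = 0.9998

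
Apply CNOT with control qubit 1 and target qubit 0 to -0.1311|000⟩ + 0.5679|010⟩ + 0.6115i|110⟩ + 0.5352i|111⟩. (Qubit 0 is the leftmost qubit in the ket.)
-0.1311|000⟩ + 0.6115i|010⟩ + 0.5352i|011⟩ + 0.5679|110⟩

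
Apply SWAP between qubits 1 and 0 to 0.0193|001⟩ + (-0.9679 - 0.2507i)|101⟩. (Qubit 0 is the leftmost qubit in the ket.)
0.0193|001⟩ + (-0.9679 - 0.2507i)|011⟩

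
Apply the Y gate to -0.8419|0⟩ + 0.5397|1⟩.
-0.5397i|0⟩ - 0.8419i|1⟩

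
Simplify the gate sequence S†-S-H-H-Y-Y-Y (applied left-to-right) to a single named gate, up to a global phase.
Y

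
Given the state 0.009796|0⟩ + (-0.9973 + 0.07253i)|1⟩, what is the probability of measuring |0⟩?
0.00009596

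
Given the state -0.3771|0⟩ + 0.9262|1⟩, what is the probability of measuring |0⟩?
0.1422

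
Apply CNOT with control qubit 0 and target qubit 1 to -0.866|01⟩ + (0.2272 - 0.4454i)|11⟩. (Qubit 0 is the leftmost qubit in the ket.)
-0.866|01⟩ + (0.2272 - 0.4454i)|10⟩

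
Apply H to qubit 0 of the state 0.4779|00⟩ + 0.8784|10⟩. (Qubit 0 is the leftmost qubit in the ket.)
0.959|00⟩ - 0.2832|10⟩

H on qubit 0 mixes each pair of kets that differ only in qubit 0: amplitudes (a, b) of (|…0…⟩, |…1…⟩) become ((a + b)/√2, (a − b)/√2). Kets absent from the input have amplitude 0.
(|00⟩, |10⟩): (a, b) = (0.4779, 0.8784) → (0.959, -0.2832)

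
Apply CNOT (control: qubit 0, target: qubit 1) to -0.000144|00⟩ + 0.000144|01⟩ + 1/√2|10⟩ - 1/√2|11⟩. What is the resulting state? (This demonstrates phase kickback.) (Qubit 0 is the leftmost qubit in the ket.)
-0.000144|00⟩ + 0.000144|01⟩ - 1/√2|10⟩ + 1/√2|11⟩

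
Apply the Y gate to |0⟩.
i|1⟩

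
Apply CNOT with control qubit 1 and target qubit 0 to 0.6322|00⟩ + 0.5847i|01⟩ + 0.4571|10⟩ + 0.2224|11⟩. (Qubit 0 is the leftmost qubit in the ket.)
0.6322|00⟩ + 0.2224|01⟩ + 0.4571|10⟩ + 0.5847i|11⟩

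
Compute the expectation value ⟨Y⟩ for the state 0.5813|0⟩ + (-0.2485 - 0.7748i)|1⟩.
-0.9008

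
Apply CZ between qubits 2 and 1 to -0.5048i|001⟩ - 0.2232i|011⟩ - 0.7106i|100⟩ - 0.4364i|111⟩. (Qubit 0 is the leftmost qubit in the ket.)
-0.5048i|001⟩ + 0.2232i|011⟩ - 0.7106i|100⟩ + 0.4364i|111⟩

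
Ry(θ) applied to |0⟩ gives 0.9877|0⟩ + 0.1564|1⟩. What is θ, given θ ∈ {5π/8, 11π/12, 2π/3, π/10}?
π/10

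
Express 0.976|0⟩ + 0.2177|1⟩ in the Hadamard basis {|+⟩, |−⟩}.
0.8441|+⟩ + 0.5362|−⟩

With |ψ⟩ = α|0⟩ + β|1⟩, the Hadamard-basis coefficients are ⟨+|ψ⟩ = (α + β)/√2 and ⟨−|ψ⟩ = (α − β)/√2.
Here α = 0.976, β = 0.2177: (α + β)/√2 = 0.8441, (α − β)/√2 = 0.5362.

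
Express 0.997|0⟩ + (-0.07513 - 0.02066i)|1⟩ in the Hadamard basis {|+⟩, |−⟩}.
(0.6519 - 0.01461i)|+⟩ + (0.7581 + 0.01461i)|−⟩

With |ψ⟩ = α|0⟩ + β|1⟩, the Hadamard-basis coefficients are ⟨+|ψ⟩ = (α + β)/√2 and ⟨−|ψ⟩ = (α − β)/√2.
Here α = 0.997, β = (-0.07513 - 0.02066i): (α + β)/√2 = (0.6519 - 0.01461i), (α − β)/√2 = (0.7581 + 0.01461i).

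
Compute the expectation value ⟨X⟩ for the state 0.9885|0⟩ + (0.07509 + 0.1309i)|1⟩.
0.1485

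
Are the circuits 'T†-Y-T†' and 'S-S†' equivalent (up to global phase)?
No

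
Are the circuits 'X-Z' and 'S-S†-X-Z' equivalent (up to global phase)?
Yes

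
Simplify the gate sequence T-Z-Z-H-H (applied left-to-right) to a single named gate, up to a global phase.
T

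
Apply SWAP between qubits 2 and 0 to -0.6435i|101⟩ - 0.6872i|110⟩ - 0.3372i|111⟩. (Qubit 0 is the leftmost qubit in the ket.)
-0.6872i|011⟩ - 0.6435i|101⟩ - 0.3372i|111⟩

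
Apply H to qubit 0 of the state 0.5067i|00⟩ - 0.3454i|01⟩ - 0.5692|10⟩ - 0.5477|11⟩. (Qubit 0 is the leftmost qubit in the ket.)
(-0.4025 + 0.3583i)|00⟩ + (-0.3873 - 0.2442i)|01⟩ + (0.4025 + 0.3583i)|10⟩ + (0.3873 - 0.2442i)|11⟩

H on qubit 0 mixes each pair of kets that differ only in qubit 0: amplitudes (a, b) of (|…0…⟩, |…1…⟩) become ((a + b)/√2, (a − b)/√2). Kets absent from the input have amplitude 0.
(|00⟩, |10⟩): (a, b) = (0.5067i, -0.5692) → ((-0.4025 + 0.3583i), (0.4025 + 0.3583i))
(|01⟩, |11⟩): (a, b) = (-0.3454i, -0.5477) → ((-0.3873 - 0.2442i), (0.3873 - 0.2442i))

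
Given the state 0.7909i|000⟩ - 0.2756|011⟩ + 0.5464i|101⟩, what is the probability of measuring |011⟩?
0.07596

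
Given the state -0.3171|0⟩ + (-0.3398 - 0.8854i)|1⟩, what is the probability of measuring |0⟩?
0.1006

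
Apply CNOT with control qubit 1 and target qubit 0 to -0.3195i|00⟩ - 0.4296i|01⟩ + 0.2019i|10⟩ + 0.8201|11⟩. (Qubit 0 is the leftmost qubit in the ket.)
-0.3195i|00⟩ + 0.8201|01⟩ + 0.2019i|10⟩ - 0.4296i|11⟩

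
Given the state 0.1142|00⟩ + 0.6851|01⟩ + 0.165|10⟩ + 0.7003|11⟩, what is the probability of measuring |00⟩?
0.01304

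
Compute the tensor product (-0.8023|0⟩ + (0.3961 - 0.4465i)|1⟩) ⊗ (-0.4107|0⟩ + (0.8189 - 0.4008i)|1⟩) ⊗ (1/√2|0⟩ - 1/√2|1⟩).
0.233|000⟩ - 0.233|001⟩ + (-0.4646 + 0.2274i)|010⟩ + (0.4646 - 0.2274i)|011⟩ + (-0.115 + 0.1297i)|100⟩ + (0.115 - 0.1297i)|101⟩ + (0.1028 - 0.3708i)|110⟩ + (-0.1028 + 0.3708i)|111⟩

amp(|b₁b₂…⟩) = product of the factor amplitudes for bits b₁, b₂, …; only kets whose every factor amplitude is nonzero survive.
|000⟩: (-0.8023)(-0.4107)(1/√2) = 0.233
|001⟩: (-0.8023)(-0.4107)(-1/√2) = -0.233
|010⟩: (-0.8023)(0.8189 - 0.4008i)(1/√2) = (-0.4646 + 0.2274i)
|011⟩: (-0.8023)(0.8189 - 0.4008i)(-1/√2) = (0.4646 - 0.2274i)
|100⟩: (0.3961 - 0.4465i)(-0.4107)(1/√2) = (-0.115 + 0.1297i)
|101⟩: (0.3961 - 0.4465i)(-0.4107)(-1/√2) = (0.115 - 0.1297i)
|110⟩: (0.3961 - 0.4465i)(0.8189 - 0.4008i)(1/√2) = (0.1028 - 0.3708i)
|111⟩: (0.3961 - 0.4465i)(0.8189 - 0.4008i)(-1/√2) = (-0.1028 + 0.3708i)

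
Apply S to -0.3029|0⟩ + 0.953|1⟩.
-0.3029|0⟩ + 0.953i|1⟩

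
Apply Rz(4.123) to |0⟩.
(-0.4712 - 0.882i)|0⟩

Rz(4.123) = [[e^(−iθ/2), 0], [0, e^(iθ/2)]] with e^(±iθ/2) = cos(θ/2) ± i·sin(θ/2); θ = 4.123, cos(θ/2) ≈ -0.471247, sin(θ/2) ≈ 0.882001.
With a = amp(|0⟩) = 1 and b = amp(|1⟩) = 0:
new amp(|0⟩) = (-0.471247 - 0.882001i)·a = (-0.4712 - 0.882i)
new amp(|1⟩) = (-0.471247 + 0.882001i)·b = 0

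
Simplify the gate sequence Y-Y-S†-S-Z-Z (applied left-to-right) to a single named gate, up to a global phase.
I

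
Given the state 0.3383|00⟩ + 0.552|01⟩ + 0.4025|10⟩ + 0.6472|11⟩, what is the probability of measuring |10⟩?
0.162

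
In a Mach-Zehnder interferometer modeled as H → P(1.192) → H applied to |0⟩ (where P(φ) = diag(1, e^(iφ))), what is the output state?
(0.6849 + 0.4646i)|0⟩ + (0.3151 - 0.4646i)|1⟩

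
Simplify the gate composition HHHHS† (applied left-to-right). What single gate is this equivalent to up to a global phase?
S†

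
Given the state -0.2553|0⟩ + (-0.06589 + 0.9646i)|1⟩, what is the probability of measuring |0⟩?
0.06518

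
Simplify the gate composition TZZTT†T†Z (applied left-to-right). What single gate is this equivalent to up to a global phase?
Z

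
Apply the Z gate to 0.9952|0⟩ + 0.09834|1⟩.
0.9952|0⟩ - 0.09834|1⟩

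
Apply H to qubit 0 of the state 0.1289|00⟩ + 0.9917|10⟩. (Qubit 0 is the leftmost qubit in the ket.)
0.7924|00⟩ - 0.6101|10⟩

H on qubit 0 mixes each pair of kets that differ only in qubit 0: amplitudes (a, b) of (|…0…⟩, |…1…⟩) become ((a + b)/√2, (a − b)/√2). Kets absent from the input have amplitude 0.
(|00⟩, |10⟩): (a, b) = (0.1289, 0.9917) → (0.7924, -0.6101)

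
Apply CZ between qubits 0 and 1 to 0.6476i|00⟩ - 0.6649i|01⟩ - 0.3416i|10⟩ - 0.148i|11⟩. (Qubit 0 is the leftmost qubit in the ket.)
0.6476i|00⟩ - 0.6649i|01⟩ - 0.3416i|10⟩ + 0.148i|11⟩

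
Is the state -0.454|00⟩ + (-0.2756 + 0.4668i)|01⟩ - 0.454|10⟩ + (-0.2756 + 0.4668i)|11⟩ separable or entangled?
Separable

Writing the state as a|00⟩ + b|01⟩ + c|10⟩ + d|11⟩, it is a product state iff ad − bc = 0.
Here (a, b, c, d) = (-0.454, (-0.2756 + 0.4668i), -0.454, (-0.2756 + 0.4668i)): ad − bc = (-0.454)(-0.2756 + 0.4668i) − (-0.2756 + 0.4668i)(-0.454) = 0, so the state is separable.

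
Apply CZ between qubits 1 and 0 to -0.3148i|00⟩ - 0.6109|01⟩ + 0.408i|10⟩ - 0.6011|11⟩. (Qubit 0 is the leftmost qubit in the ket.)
-0.3148i|00⟩ - 0.6109|01⟩ + 0.408i|10⟩ + 0.6011|11⟩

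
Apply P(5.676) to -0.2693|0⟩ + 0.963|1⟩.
-0.2693|0⟩ + (0.7909 - 0.5494i)|1⟩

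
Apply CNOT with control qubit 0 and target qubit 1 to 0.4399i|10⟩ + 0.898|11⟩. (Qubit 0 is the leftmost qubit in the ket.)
0.898|10⟩ + 0.4399i|11⟩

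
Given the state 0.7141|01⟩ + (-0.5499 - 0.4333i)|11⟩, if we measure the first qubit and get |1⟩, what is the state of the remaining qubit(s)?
(-0.7855 - 0.6189i)|1⟩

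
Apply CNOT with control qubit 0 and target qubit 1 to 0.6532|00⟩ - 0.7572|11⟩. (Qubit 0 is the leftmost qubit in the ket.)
0.6532|00⟩ - 0.7572|10⟩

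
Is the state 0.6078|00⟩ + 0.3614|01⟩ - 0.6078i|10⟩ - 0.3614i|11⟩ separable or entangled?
Separable

Writing the state as a|00⟩ + b|01⟩ + c|10⟩ + d|11⟩, it is a product state iff ad − bc = 0.
Here (a, b, c, d) = (0.6078, 0.3614, -0.6078i, -0.3614i): ad − bc = (0.6078)(-0.3614i) − (0.3614)(-0.6078i) = 0, so the state is separable.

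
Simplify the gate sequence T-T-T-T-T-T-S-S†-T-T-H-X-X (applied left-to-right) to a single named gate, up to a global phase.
H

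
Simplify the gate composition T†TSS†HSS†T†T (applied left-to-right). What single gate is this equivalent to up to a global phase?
H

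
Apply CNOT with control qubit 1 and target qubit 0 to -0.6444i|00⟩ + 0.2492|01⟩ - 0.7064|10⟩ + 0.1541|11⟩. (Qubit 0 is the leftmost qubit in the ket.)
-0.6444i|00⟩ + 0.1541|01⟩ - 0.7064|10⟩ + 0.2492|11⟩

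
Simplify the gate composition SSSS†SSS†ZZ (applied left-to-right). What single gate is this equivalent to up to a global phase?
S†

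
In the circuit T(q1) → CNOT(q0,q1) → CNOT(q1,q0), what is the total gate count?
3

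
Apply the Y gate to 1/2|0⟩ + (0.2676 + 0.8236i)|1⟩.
(0.8236 - 0.2676i)|0⟩ + (1/2)i|1⟩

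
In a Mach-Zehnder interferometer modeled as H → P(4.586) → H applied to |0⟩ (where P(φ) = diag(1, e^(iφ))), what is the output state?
(0.437 - 0.496i)|0⟩ + (0.563 + 0.496i)|1⟩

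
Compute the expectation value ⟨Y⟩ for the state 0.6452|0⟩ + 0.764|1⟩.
0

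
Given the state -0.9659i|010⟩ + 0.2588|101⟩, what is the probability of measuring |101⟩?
0.06698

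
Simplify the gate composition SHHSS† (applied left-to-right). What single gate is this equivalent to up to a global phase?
S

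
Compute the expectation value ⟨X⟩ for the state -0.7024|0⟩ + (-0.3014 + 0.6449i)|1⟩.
0.4234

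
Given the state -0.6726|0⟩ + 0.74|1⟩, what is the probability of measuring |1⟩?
0.5476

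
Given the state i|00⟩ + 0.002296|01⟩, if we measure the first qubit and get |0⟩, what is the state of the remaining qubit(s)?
i|0⟩ + 0.002296|1⟩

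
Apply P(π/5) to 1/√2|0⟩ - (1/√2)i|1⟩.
1/√2|0⟩ + (0.4156 - 0.5721i)|1⟩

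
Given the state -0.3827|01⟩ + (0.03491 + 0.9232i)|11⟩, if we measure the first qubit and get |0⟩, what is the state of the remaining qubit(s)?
-|1⟩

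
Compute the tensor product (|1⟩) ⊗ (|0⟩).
|10⟩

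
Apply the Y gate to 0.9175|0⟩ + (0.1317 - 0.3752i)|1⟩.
(-0.3752 - 0.1317i)|0⟩ + 0.9175i|1⟩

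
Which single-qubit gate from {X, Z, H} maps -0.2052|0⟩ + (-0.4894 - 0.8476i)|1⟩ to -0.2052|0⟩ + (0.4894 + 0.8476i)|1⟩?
Z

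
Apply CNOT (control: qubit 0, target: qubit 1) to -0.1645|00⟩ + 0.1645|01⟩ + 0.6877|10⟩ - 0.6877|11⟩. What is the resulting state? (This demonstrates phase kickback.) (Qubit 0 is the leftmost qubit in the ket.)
-0.1645|00⟩ + 0.1645|01⟩ - 0.6877|10⟩ + 0.6877|11⟩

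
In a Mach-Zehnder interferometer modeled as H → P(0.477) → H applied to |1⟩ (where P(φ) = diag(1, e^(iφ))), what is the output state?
(0.05581 - 0.2296i)|0⟩ + (0.9442 + 0.2296i)|1⟩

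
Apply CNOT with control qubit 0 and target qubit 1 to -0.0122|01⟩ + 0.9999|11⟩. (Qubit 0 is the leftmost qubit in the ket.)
-0.0122|01⟩ + 0.9999|10⟩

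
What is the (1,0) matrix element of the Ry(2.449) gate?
0.9406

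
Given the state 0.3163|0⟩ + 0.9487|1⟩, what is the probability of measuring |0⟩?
0.1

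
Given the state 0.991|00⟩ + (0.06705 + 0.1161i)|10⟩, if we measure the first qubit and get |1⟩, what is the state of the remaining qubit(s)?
(0.5001 + 0.866i)|0⟩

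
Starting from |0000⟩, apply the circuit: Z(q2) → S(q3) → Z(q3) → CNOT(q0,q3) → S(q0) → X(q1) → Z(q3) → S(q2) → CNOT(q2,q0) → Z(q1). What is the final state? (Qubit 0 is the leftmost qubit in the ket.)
-|0100⟩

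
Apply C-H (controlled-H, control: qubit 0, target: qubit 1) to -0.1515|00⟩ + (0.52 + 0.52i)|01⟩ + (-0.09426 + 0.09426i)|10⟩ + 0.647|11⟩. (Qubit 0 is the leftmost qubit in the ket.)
-0.1515|00⟩ + (0.52 + 0.52i)|01⟩ + (0.3908 + 0.06665i)|10⟩ + (-0.5241 + 0.06665i)|11⟩

C-H leaves the control-|0⟩ kets |00⟩, |01⟩ unchanged and applies H to qubit 1 on the control-|1⟩ pair (|10⟩, |11⟩).
H = [[1/√2, 1/√2], [1/√2, -1/√2]].
With a = amp(|10⟩) = (-0.09426 + 0.09426i) and b = amp(|11⟩) = 0.647:
new amp(|10⟩) = (1/√2)·a + (1/√2)·b = (0.3908 + 0.06665i)
new amp(|11⟩) = (1/√2)·a + (-1/√2)·b = (-0.5241 + 0.06665i)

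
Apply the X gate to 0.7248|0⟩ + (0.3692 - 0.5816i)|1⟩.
(0.3692 - 0.5816i)|0⟩ + 0.7248|1⟩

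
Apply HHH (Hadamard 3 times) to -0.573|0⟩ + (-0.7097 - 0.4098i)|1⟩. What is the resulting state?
(-0.907 - 0.2898i)|0⟩ + (0.09666 + 0.2898i)|1⟩

H² = I, so H^3 = H: a single Hadamard. With (a, b) = (-0.573, (-0.7097 - 0.4098i)), H gives ((a + b)/√2, (a − b)/√2) = ((-0.907 - 0.2898i), (0.09666 + 0.2898i)).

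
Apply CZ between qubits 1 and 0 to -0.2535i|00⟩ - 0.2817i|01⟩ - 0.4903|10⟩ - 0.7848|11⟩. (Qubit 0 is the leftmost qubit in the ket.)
-0.2535i|00⟩ - 0.2817i|01⟩ - 0.4903|10⟩ + 0.7848|11⟩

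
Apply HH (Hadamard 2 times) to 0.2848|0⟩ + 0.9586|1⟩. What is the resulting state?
0.2848|0⟩ + 0.9586|1⟩

H² = I, so an even number of Hadamards cancels: H^2 = I and the state is unchanged.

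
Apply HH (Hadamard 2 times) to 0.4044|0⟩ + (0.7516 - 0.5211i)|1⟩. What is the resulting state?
0.4044|0⟩ + (0.7516 - 0.5211i)|1⟩

H² = I, so an even number of Hadamards cancels: H^2 = I and the state is unchanged.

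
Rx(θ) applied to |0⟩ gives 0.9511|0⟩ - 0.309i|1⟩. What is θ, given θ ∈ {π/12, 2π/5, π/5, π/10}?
π/5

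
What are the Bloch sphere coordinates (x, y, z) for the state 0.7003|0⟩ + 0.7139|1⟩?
(0.9999, 0, -0.01923)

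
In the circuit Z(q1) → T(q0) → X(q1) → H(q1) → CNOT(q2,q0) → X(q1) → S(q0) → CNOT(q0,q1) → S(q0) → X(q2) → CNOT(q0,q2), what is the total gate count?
11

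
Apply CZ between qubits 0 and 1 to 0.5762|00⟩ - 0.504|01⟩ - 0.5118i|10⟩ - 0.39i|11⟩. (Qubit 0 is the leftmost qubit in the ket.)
0.5762|00⟩ - 0.504|01⟩ - 0.5118i|10⟩ + 0.39i|11⟩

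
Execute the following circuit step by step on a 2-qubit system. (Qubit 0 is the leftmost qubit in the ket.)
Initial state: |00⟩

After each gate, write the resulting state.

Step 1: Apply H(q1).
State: 1/√2|00⟩ + 1/√2|01⟩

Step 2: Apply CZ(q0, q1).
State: 1/√2|00⟩ + 1/√2|01⟩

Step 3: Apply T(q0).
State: 1/√2|00⟩ + 1/√2|01⟩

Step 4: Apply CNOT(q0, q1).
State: 1/√2|00⟩ + 1/√2|01⟩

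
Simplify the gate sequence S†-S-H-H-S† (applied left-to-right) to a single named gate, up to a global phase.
S†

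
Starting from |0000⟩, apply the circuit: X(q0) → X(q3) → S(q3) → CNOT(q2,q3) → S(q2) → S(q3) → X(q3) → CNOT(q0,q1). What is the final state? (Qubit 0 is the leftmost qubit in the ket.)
-|1100⟩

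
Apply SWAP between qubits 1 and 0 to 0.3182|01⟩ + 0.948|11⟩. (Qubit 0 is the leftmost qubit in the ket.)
0.3182|10⟩ + 0.948|11⟩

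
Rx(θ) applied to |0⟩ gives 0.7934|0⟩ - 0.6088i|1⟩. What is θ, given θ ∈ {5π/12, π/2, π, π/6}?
5π/12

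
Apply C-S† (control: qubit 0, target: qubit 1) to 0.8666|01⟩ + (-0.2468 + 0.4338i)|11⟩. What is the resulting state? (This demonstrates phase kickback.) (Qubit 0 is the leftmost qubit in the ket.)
0.8666|01⟩ + (0.4338 + 0.2468i)|11⟩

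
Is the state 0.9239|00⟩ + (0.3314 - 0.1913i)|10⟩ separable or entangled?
Separable

Writing the state as a|00⟩ + b|01⟩ + c|10⟩ + d|11⟩, it is a product state iff ad − bc = 0.
Here (a, b, c, d) = (0.9239, 0, (0.3314 - 0.1913i), 0): ad − bc = (0.9239)(0) − (0)(0.3314 - 0.1913i) = 0, so the state is separable.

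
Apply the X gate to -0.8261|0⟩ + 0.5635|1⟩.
0.5635|0⟩ - 0.8261|1⟩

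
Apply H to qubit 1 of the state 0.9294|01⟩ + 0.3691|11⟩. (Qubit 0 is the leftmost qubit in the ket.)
0.6572|00⟩ - 0.6572|01⟩ + 0.261|10⟩ - 0.261|11⟩

H on qubit 1 mixes each pair of kets that differ only in qubit 1: amplitudes (a, b) of (|…0…⟩, |…1…⟩) become ((a + b)/√2, (a − b)/√2). Kets absent from the input have amplitude 0.
(|00⟩, |01⟩): (a, b) = (0, 0.9294) → (0.6572, -0.6572)
(|10⟩, |11⟩): (a, b) = (0, 0.3691) → (0.261, -0.261)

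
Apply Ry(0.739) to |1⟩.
-0.3611|0⟩ + 0.9325|1⟩

Ry(0.739) = [[cos(θ/2), −sin(θ/2)], [sin(θ/2), cos(θ/2)]]; θ = 0.739, cos(θ/2) ≈ 0.932508, sin(θ/2) ≈ 0.361149.
With a = amp(|0⟩) = 0 and b = amp(|1⟩) = 1:
new amp(|0⟩) = (0.932508)·a + (-0.361149)·b = -0.3611
new amp(|1⟩) = (0.361149)·a + (0.932508)·b = 0.9325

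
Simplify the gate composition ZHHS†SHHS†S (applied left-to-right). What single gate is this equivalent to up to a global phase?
Z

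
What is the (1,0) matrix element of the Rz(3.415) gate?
0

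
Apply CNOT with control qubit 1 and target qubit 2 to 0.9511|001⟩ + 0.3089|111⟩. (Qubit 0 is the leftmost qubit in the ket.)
0.9511|001⟩ + 0.3089|110⟩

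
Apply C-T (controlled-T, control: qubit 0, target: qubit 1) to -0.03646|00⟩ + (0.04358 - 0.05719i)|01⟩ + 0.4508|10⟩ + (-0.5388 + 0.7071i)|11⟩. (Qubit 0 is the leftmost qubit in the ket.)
-0.03646|00⟩ + (0.04358 - 0.05719i)|01⟩ + 0.4508|10⟩ + (-0.881 + 0.119i)|11⟩

C-T leaves the control-|0⟩ kets |00⟩, |01⟩ unchanged and applies T to qubit 1 on the control-|1⟩ pair (|10⟩, |11⟩).
T = [[1, 0], [0, (1/√2 + (1/√2)i)]].
With a = amp(|10⟩) = 0.4508 and b = amp(|11⟩) = (-0.5388 + 0.7071i):
new amp(|10⟩) = (1)·a = 0.4508
new amp(|11⟩) = (1/√2 + (1/√2)i)·b = (-0.881 + 0.119i)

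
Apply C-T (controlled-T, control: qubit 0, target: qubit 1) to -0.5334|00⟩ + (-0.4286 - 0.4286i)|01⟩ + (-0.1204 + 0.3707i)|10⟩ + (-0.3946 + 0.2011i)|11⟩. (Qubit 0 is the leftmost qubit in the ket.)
-0.5334|00⟩ + (-0.4286 - 0.4286i)|01⟩ + (-0.1204 + 0.3707i)|10⟩ + (-0.4212 - 0.1368i)|11⟩

C-T leaves the control-|0⟩ kets |00⟩, |01⟩ unchanged and applies T to qubit 1 on the control-|1⟩ pair (|10⟩, |11⟩).
T = [[1, 0], [0, (1/√2 + (1/√2)i)]].
With a = amp(|10⟩) = (-0.1204 + 0.3707i) and b = amp(|11⟩) = (-0.3946 + 0.2011i):
new amp(|10⟩) = (1)·a = (-0.1204 + 0.3707i)
new amp(|11⟩) = (1/√2 + (1/√2)i)·b = (-0.4212 - 0.1368i)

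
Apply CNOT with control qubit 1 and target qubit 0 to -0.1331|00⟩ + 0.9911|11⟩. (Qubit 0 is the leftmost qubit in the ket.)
-0.1331|00⟩ + 0.9911|01⟩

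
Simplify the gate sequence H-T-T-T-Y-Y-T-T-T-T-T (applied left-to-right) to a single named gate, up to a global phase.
H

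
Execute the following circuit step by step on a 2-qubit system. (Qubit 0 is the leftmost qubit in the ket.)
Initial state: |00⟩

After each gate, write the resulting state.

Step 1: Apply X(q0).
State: |10⟩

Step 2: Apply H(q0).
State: 1/√2|00⟩ - 1/√2|10⟩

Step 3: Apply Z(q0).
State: 1/√2|00⟩ + 1/√2|10⟩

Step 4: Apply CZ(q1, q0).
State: 1/√2|00⟩ + 1/√2|10⟩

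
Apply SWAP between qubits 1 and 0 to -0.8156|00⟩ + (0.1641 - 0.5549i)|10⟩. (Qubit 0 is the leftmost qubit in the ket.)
-0.8156|00⟩ + (0.1641 - 0.5549i)|01⟩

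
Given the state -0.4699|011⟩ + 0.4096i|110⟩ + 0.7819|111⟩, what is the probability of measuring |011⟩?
0.2208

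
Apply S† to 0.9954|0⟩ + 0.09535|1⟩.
0.9954|0⟩ - 0.09535i|1⟩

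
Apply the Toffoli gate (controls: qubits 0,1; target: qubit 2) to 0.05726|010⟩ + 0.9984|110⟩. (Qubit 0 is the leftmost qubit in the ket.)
0.05726|010⟩ + 0.9984|111⟩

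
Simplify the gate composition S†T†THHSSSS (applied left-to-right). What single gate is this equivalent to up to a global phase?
S†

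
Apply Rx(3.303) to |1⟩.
-0.9967i|0⟩ - 0.08062|1⟩

Rx(3.303) = [[cos(θ/2), −i·sin(θ/2)], [−i·sin(θ/2), cos(θ/2)]]; θ = 3.303, cos(θ/2) ≈ -0.0806161, sin(θ/2) ≈ 0.996745.
With a = amp(|0⟩) = 0 and b = amp(|1⟩) = 1:
new amp(|0⟩) = (-0.0806161)·a + (-0.996745i)·b = -0.9967i
new amp(|1⟩) = (-0.996745i)·a + (-0.0806161)·b = -0.08062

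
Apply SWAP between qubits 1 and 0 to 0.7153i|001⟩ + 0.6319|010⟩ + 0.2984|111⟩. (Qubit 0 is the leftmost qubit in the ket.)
0.7153i|001⟩ + 0.6319|100⟩ + 0.2984|111⟩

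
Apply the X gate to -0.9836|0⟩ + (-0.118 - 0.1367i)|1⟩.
(-0.118 - 0.1367i)|0⟩ - 0.9836|1⟩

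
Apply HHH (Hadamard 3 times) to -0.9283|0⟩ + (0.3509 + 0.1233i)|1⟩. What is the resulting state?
(-0.4083 + 0.08719i)|0⟩ + (-0.9045 - 0.08719i)|1⟩

H² = I, so H^3 = H: a single Hadamard. With (a, b) = (-0.9283, (0.3509 + 0.1233i)), H gives ((a + b)/√2, (a − b)/√2) = ((-0.4083 + 0.08719i), (-0.9045 - 0.08719i)).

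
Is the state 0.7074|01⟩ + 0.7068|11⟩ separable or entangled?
Separable

Writing the state as a|00⟩ + b|01⟩ + c|10⟩ + d|11⟩, it is a product state iff ad − bc = 0.
Here (a, b, c, d) = (0, 0.7074, 0, 0.7068): ad − bc = (0)(0.7068) − (0.7074)(0) = 0, so the state is separable.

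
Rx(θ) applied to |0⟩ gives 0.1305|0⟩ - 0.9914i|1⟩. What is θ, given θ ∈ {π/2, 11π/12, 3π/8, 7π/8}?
11π/12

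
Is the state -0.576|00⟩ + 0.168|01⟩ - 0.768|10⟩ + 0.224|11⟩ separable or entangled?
Separable

Writing the state as a|00⟩ + b|01⟩ + c|10⟩ + d|11⟩, it is a product state iff ad − bc = 0.
Here (a, b, c, d) = (-0.576, 0.168, -0.768, 0.224): ad − bc = (-0.576)(0.224) − (0.168)(-0.768) = 0, so the state is separable.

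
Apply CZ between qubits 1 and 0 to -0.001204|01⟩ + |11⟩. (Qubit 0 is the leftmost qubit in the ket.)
-0.001204|01⟩ - |11⟩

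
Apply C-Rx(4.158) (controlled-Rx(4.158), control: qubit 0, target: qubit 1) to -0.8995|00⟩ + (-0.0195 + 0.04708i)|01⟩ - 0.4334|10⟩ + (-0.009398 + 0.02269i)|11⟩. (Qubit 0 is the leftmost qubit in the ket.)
-0.8995|00⟩ + (-0.0195 + 0.04708i)|01⟩ + (0.2307 + 0.00821i)|10⟩ + (0.004573 + 0.3676i)|11⟩

C-Rx(4.158) leaves the control-|0⟩ kets |00⟩, |01⟩ unchanged and applies Rx(4.158) to qubit 1 on the control-|1⟩ pair (|10⟩, |11⟩).
Rx(4.158) = [[cos(θ/2), −i·sin(θ/2)], [−i·sin(θ/2), cos(θ/2)]]; θ = 4.158, cos(θ/2) ≈ -0.486609, sin(θ/2) ≈ 0.87362.
With a = amp(|10⟩) = -0.4334 and b = amp(|11⟩) = (-0.009398 + 0.02269i):
new amp(|10⟩) = (-0.486609)·a + (-0.87362i)·b = (0.2307 + 0.00821i)
new amp(|11⟩) = (-0.87362i)·a + (-0.486609)·b = (0.004573 + 0.3676i)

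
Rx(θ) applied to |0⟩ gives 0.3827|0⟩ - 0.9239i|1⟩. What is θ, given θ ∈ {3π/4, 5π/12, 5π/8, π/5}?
3π/4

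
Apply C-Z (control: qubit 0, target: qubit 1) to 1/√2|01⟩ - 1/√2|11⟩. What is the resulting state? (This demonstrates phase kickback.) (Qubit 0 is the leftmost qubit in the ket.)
1/√2|01⟩ + 1/√2|11⟩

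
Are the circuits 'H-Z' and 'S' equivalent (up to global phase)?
No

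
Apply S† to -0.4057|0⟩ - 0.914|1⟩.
-0.4057|0⟩ + 0.914i|1⟩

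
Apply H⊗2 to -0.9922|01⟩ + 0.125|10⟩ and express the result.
-0.4336|00⟩ + 0.5586|01⟩ - 0.5586|10⟩ + 0.4336|11⟩

H⊗2 gives amp(|y⟩) = (1/2) Σ_x (−1)^(x·y) amp(|x⟩), where x·y is the number of positions in which both x and y have a 1.
|00⟩: (-0.9922 + 0.125)/2 = -0.4336
|01⟩: (0.9922 + 0.125)/2 = 0.5586
|10⟩: (-0.9922 - 0.125)/2 = -0.5586
|11⟩: (0.9922 - 0.125)/2 = 0.4336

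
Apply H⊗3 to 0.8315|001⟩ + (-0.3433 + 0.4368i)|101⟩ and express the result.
(0.1726 + 0.1544i)|000⟩ + (-0.1726 - 0.1544i)|001⟩ + (0.1726 + 0.1544i)|010⟩ + (-0.1726 - 0.1544i)|011⟩ + (0.4154 - 0.1544i)|100⟩ + (-0.4154 + 0.1544i)|101⟩ + (0.4154 - 0.1544i)|110⟩ + (-0.4154 + 0.1544i)|111⟩

H⊗3 gives amp(|y⟩) = (1/2√2) Σ_x (−1)^(x·y) amp(|x⟩), where x·y is the number of positions in which both x and y have a 1.
|000⟩: (0.8315 + (-0.3433 + 0.4368i))/(2√2) = (0.1726 + 0.1544i)
|001⟩: (-0.8315 - (-0.3433 + 0.4368i))/(2√2) = (-0.1726 - 0.1544i)
|010⟩: (0.8315 + (-0.3433 + 0.4368i))/(2√2) = (0.1726 + 0.1544i)
|011⟩: (-0.8315 - (-0.3433 + 0.4368i))/(2√2) = (-0.1726 - 0.1544i)
|100⟩: (0.8315 - (-0.3433 + 0.4368i))/(2√2) = (0.4154 - 0.1544i)
|101⟩: (-0.8315 + (-0.3433 + 0.4368i))/(2√2) = (-0.4154 + 0.1544i)
|110⟩: (0.8315 - (-0.3433 + 0.4368i))/(2√2) = (0.4154 - 0.1544i)
|111⟩: (-0.8315 + (-0.3433 + 0.4368i))/(2√2) = (-0.4154 + 0.1544i)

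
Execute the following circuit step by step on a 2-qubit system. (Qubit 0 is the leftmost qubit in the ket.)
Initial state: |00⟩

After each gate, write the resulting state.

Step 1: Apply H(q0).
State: 1/√2|00⟩ + 1/√2|10⟩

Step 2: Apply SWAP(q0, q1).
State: 1/√2|00⟩ + 1/√2|01⟩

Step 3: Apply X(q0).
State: 1/√2|10⟩ + 1/√2|11⟩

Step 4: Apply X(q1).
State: 1/√2|10⟩ + 1/√2|11⟩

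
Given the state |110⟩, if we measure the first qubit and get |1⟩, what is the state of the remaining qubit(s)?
|10⟩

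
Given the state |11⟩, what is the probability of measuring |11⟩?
1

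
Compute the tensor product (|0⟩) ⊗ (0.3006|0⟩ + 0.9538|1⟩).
0.3006|00⟩ + 0.9538|01⟩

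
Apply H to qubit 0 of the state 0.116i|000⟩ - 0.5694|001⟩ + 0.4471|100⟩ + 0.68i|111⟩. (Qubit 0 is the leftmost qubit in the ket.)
(0.3161 + 0.08202i)|000⟩ - 0.4026|001⟩ + 0.4808i|011⟩ + (-0.3161 + 0.08202i)|100⟩ - 0.4026|101⟩ - 0.4808i|111⟩

H on qubit 0 mixes each pair of kets that differ only in qubit 0: amplitudes (a, b) of (|…0…⟩, |…1…⟩) become ((a + b)/√2, (a − b)/√2). Kets absent from the input have amplitude 0.
(|000⟩, |100⟩): (a, b) = (0.116i, 0.4471) → ((0.3161 + 0.08202i), (-0.3161 + 0.08202i))
(|001⟩, |101⟩): (a, b) = (-0.5694, 0) → (-0.4026, -0.4026)
(|011⟩, |111⟩): (a, b) = (0, 0.68i) → (0.4808i, -0.4808i)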